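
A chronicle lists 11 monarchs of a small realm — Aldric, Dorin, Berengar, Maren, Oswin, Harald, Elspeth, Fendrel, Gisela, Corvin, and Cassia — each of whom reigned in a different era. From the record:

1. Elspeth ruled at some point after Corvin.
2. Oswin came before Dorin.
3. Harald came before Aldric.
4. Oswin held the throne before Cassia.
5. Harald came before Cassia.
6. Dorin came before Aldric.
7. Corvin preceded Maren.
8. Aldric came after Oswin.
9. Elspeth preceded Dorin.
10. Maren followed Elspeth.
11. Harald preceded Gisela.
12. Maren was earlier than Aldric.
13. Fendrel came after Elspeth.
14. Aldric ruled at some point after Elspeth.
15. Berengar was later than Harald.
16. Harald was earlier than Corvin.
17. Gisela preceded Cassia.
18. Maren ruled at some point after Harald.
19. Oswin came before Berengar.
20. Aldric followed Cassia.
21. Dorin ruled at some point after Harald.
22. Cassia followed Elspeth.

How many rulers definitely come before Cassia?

Directly stated before Cassia: Elspeth, Gisela, Harald, and Oswin.
Corvin reaches Cassia via Corvin → Elspeth → Cassia.
No chain forces Fendrel (or any of the others) ahead of Cassia.
That's Corvin, Elspeth, Gisela, Harald, and Oswin — 5 in all.

5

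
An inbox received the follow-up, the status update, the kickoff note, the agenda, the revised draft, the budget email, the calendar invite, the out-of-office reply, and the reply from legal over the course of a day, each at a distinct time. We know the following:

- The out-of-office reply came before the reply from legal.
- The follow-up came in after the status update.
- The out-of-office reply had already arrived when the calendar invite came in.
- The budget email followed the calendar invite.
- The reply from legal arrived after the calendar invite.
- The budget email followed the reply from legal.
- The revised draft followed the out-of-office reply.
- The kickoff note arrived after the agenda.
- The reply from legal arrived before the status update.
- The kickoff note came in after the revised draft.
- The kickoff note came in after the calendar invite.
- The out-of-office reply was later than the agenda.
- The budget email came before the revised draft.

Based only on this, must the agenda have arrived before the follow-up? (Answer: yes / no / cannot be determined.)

Chain the constraints: the agenda → the out-of-office reply → the reply from legal → the status update → the follow-up. Each link is directly stated, so the agenda comes before the follow-up.

yes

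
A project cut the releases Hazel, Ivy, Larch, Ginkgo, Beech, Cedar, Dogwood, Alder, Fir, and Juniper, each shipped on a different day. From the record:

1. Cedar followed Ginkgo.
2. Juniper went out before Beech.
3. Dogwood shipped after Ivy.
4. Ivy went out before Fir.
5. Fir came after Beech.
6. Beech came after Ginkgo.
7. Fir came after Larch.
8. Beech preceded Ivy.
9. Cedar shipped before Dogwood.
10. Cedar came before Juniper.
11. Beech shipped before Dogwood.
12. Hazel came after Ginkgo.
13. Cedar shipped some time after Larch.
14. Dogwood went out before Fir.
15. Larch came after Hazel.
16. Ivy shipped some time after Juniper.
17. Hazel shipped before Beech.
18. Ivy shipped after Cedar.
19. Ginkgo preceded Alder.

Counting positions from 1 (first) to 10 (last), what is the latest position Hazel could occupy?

Hazel must come before Beech, Cedar, Dogwood, Fir, Ivy, Juniper, and Larch — 7 releases forced after it.
Everything else can be placed before Hazel in some valid order, so Hazel can sit as late as position 10 − 7 = 3.

3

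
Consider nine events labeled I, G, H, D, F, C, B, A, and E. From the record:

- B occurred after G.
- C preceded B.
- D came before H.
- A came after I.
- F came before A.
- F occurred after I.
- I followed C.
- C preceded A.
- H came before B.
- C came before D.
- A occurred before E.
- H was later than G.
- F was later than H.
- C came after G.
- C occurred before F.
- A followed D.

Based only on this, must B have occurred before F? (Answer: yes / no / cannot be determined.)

cannot be determined

No chain of stated constraints runs from B to F, and none runs from F to B either.
So the relative order of B and F is not fixed by the given facts.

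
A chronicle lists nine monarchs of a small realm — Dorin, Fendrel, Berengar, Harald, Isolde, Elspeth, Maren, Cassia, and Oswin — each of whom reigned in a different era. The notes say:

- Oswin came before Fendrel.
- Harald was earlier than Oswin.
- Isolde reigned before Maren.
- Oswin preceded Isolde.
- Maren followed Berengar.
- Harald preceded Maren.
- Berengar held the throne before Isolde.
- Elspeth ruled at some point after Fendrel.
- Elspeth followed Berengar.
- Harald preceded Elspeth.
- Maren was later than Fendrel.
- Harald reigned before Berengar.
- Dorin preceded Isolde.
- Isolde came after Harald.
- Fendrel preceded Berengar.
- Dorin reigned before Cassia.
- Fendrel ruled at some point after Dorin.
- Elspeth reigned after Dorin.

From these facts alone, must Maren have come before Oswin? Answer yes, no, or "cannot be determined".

Tracing the constraints gives Oswin → Fendrel → Maren, so Oswin must come before Maren.
That means Maren cannot be before Oswin.

no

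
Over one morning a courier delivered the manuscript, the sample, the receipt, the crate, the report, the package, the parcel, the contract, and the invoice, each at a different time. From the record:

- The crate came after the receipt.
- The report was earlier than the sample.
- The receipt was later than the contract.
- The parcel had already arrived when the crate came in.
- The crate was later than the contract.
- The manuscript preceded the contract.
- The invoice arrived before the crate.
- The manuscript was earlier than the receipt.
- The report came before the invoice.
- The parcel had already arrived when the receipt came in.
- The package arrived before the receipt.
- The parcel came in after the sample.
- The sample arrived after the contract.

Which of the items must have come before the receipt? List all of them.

Directly stated before the receipt: the contract, the manuscript, the package, and the parcel.
The report reaches the receipt via the report → the sample → the parcel → the receipt.
The sample reaches the receipt via the sample → the parcel → the receipt.

the contract, the manuscript, the package, the parcel, the report, the sample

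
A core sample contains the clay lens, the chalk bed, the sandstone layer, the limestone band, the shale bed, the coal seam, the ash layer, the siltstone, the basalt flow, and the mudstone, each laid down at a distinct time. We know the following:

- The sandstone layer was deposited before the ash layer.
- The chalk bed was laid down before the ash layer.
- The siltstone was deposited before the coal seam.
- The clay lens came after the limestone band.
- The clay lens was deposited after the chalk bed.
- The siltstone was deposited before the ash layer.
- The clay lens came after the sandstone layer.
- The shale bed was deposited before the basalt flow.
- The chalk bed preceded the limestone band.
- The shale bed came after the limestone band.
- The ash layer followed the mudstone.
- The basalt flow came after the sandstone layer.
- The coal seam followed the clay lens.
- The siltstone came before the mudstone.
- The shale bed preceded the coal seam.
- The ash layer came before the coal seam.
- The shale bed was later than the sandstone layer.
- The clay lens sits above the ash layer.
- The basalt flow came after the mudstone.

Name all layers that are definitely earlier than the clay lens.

the ash layer, the chalk bed, the limestone band, the mudstone, the sandstone layer, the siltstone

Directly stated before the clay lens: the ash layer, the chalk bed, the limestone band, and the sandstone layer.
The mudstone reaches the clay lens via the mudstone → the ash layer → the clay lens.
The siltstone reaches the clay lens via the siltstone → the ash layer → the clay lens.
No chain forces the basalt flow (or any of the others) ahead of the clay lens.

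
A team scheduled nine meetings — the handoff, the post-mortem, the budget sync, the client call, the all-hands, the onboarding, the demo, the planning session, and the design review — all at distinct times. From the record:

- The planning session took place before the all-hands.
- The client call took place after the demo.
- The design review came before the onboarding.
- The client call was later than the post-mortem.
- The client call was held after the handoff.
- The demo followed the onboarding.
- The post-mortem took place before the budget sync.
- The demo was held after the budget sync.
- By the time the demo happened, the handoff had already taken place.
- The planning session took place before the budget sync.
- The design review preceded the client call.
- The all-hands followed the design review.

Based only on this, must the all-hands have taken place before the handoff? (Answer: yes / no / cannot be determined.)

cannot be determined

No chain of stated constraints runs from the all-hands to the handoff, and none runs from the handoff to the all-hands either.
So the relative order of the all-hands and the handoff is not fixed by the given facts.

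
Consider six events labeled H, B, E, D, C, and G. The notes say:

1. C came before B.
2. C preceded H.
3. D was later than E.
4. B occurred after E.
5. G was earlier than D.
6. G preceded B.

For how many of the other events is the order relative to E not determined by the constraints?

3

Forced after E: B and D.
That leaves C, G, and H with no forced order relative to E — 3.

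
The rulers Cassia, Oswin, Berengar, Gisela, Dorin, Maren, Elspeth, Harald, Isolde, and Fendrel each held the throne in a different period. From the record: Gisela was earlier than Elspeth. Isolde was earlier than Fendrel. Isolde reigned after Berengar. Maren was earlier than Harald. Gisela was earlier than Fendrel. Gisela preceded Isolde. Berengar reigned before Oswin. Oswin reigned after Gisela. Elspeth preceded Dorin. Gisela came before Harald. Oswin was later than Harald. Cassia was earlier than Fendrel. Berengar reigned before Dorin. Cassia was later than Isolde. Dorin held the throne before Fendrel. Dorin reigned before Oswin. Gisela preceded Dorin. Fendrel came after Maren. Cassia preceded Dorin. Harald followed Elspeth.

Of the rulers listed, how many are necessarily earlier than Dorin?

Directly stated before Dorin: Berengar, Cassia, Elspeth, and Gisela.
Isolde reaches Dorin via Isolde → Cassia → Dorin.
No chain forces Maren (or any of the others) ahead of Dorin.
That's Berengar, Cassia, Elspeth, Gisela, and Isolde — 5 in all.

5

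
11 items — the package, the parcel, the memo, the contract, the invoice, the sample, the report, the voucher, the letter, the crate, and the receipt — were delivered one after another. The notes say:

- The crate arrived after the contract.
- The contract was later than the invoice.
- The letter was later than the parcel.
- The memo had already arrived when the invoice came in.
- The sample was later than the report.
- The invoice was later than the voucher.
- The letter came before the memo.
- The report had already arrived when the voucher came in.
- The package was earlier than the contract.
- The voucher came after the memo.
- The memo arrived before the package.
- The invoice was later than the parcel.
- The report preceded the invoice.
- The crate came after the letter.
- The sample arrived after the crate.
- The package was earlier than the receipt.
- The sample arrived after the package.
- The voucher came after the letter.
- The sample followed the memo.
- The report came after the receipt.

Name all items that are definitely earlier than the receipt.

Directly stated before the receipt: the package.
The letter reaches the receipt via the letter → the memo → the package → the receipt.
The memo reaches the receipt via the memo → the package → the receipt.
The parcel reaches the receipt via the parcel → the letter → the memo → the package → the receipt.

the letter, the memo, the package, the parcel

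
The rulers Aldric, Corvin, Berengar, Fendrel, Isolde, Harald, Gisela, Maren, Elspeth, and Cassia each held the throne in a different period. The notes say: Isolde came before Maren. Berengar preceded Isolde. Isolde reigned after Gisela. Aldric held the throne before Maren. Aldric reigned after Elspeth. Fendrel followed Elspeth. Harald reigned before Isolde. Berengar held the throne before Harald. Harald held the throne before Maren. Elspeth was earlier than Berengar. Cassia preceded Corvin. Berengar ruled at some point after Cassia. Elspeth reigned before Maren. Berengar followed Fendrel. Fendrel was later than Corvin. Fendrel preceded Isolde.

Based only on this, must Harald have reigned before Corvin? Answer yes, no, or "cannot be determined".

no

Tracing the constraints gives Corvin → Fendrel → Berengar → Harald, so Corvin must come before Harald.
That means Harald cannot be before Corvin.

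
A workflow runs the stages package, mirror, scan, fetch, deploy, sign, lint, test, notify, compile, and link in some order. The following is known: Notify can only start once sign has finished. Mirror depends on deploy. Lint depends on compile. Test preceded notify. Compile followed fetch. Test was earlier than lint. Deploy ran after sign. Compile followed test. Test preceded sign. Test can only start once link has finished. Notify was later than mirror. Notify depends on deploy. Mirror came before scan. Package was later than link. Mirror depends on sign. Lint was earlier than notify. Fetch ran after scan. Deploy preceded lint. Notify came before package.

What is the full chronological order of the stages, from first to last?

link, test, sign, deploy, mirror, scan, fetch, compile, lint, notify, package

The constraints fix every adjacent pair, so only one ordering works:
link → test → sign → deploy → mirror → scan → fetch → compile → lint → notify → package.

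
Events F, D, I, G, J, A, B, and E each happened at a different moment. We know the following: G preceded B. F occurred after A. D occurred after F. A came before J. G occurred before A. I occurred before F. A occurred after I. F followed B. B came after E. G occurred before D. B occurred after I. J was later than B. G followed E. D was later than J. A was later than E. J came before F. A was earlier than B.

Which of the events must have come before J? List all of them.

A, B, E, G, I

Directly stated before J: A and B.
E reaches J via E → B → J.
G reaches J via G → A → J.
I reaches J via I → B → J.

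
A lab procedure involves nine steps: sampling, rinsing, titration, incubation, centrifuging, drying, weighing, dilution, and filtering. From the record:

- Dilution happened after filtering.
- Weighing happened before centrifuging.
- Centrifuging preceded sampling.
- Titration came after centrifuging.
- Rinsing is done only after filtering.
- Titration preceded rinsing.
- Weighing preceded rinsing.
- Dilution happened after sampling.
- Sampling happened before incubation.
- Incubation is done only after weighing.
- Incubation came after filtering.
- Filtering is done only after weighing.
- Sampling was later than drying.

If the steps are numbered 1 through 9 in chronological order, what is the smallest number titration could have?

Centrifuging and weighing must both come before titration — 2 forced predecessors.
Nothing else is forced ahead of titration, so its earliest slot is position 2 + 1 = 3.

3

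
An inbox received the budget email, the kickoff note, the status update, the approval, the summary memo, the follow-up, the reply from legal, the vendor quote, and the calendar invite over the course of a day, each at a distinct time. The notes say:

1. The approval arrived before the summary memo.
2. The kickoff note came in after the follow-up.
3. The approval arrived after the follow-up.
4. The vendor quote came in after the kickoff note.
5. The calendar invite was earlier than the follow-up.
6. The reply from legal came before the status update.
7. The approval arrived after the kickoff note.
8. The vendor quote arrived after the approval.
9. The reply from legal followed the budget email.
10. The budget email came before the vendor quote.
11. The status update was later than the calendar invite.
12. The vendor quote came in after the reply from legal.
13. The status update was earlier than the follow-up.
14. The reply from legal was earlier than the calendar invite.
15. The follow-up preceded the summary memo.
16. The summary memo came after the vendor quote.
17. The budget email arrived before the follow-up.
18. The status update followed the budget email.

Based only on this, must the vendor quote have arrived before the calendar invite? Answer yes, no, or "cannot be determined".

no

Tracing the constraints gives the calendar invite → the follow-up → the kickoff note → the vendor quote, so the calendar invite must come before the vendor quote.
That means the vendor quote cannot be before the calendar invite.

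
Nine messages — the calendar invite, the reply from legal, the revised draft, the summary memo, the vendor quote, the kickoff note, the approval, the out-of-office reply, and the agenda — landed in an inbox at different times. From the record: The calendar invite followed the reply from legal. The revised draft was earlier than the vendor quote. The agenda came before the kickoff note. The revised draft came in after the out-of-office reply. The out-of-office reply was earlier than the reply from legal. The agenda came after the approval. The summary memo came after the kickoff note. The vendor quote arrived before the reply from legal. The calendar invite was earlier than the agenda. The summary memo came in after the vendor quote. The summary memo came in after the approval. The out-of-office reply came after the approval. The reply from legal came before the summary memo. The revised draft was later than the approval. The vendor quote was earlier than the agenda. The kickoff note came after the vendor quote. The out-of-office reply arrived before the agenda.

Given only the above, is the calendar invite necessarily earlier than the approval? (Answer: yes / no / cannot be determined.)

Tracing the constraints gives the approval → the out-of-office reply → the reply from legal → the calendar invite, so the approval must come before the calendar invite.
That means the calendar invite cannot be before the approval.

no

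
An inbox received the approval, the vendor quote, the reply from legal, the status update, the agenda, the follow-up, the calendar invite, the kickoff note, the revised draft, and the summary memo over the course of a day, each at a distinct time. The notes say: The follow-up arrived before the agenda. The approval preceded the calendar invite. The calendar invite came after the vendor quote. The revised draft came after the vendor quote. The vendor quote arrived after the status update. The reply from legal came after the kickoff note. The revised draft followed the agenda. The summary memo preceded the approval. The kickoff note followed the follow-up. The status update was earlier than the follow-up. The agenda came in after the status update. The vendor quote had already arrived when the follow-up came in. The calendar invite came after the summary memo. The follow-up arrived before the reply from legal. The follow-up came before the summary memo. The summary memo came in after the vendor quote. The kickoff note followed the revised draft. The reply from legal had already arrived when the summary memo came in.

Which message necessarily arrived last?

Every other message has a chain of constraints placing it before the calendar invite, so the calendar invite is last.

the calendar invite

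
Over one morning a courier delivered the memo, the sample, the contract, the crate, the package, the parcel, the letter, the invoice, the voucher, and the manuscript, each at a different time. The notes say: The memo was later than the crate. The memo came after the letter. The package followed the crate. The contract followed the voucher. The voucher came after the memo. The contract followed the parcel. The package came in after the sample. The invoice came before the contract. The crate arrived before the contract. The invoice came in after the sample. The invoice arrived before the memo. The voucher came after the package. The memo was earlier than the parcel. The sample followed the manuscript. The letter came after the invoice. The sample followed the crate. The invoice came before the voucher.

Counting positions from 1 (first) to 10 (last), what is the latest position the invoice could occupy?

5

The invoice must come before the contract, the letter, the memo, the parcel, and the voucher — 5 items forced after it.
Everything else can be placed before the invoice in some valid order, so the invoice can sit as late as position 10 − 5 = 5.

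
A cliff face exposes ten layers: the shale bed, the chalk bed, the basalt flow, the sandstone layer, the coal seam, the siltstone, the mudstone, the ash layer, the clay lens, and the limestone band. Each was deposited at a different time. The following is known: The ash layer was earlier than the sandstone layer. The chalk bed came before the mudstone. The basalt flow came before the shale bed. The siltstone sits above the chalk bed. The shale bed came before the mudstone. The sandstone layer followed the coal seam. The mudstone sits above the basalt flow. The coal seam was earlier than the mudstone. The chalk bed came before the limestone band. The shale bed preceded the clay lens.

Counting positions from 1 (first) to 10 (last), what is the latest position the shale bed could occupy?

8

The shale bed must come before the clay lens and the mudstone — 2 layers forced after it.
Everything else can be placed before the shale bed in some valid order, so the shale bed can sit as late as position 10 − 2 = 8.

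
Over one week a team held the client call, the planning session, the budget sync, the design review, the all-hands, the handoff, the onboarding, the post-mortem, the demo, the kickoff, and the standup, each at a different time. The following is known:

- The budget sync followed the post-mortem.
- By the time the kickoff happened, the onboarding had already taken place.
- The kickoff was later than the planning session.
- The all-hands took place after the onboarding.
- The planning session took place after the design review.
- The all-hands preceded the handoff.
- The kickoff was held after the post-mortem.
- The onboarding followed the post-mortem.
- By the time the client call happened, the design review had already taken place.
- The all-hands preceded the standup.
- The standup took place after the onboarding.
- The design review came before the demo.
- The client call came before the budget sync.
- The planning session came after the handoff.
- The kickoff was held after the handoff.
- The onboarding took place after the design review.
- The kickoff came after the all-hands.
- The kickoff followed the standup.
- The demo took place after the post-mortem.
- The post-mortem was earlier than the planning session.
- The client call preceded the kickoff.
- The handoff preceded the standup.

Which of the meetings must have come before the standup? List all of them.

the all-hands, the design review, the handoff, the onboarding, the post-mortem

Directly stated before the standup: the all-hands, the handoff, and the onboarding.
The design review reaches the standup via the design review → the onboarding → the standup.
The post-mortem reaches the standup via the post-mortem → the onboarding → the standup.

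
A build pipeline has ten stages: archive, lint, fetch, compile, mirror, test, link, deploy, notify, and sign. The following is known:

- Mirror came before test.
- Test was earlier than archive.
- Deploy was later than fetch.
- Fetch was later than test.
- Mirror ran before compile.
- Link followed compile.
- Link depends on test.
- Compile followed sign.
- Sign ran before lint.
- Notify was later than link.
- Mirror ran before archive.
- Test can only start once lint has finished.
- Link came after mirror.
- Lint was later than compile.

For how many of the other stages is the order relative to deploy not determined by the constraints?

3

Forced before deploy: compile, fetch, lint, mirror, sign, and test.
That leaves archive, link, and notify with no forced order relative to deploy — 3.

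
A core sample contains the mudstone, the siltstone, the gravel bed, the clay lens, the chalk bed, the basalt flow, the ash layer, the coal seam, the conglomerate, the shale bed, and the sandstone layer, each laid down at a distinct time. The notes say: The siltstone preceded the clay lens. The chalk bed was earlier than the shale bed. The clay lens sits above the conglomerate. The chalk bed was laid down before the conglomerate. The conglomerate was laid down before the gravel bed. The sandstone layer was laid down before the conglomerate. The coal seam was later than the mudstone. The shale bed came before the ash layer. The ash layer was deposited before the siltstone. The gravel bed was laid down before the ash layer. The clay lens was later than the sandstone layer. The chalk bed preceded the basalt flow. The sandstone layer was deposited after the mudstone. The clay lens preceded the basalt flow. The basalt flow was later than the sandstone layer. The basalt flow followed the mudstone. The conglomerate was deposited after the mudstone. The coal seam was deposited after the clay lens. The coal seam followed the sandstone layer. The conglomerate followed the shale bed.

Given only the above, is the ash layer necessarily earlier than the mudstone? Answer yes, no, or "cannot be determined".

no

Tracing the constraints gives the mudstone → the conglomerate → the gravel bed → the ash layer, so the mudstone must come before the ash layer.
That means the ash layer cannot be before the mudstone.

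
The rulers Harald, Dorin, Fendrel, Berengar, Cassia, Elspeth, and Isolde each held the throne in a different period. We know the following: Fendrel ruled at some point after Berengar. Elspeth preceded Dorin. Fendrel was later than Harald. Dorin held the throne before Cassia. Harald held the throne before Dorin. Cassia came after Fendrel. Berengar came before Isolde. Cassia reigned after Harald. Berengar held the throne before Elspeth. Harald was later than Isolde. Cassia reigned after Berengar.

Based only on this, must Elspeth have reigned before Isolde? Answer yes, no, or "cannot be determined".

cannot be determined

No chain of stated constraints runs from Elspeth to Isolde, and none runs from Isolde to Elspeth either.
So the relative order of Elspeth and Isolde is not fixed by the given facts.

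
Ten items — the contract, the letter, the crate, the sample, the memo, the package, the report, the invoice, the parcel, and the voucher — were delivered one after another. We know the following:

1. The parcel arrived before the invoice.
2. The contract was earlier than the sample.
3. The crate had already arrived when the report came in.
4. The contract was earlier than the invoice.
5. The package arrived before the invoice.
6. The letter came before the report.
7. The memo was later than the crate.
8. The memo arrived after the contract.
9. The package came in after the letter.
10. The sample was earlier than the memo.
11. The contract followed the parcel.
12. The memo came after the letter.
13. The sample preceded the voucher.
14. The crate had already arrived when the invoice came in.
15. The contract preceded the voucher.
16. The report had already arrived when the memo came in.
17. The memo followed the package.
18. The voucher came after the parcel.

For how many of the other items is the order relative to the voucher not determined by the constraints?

6

Forced before the voucher: the contract, the parcel, and the sample.
That leaves the crate, the invoice, the letter, the memo, the package, and the report with no forced order relative to the voucher — 6.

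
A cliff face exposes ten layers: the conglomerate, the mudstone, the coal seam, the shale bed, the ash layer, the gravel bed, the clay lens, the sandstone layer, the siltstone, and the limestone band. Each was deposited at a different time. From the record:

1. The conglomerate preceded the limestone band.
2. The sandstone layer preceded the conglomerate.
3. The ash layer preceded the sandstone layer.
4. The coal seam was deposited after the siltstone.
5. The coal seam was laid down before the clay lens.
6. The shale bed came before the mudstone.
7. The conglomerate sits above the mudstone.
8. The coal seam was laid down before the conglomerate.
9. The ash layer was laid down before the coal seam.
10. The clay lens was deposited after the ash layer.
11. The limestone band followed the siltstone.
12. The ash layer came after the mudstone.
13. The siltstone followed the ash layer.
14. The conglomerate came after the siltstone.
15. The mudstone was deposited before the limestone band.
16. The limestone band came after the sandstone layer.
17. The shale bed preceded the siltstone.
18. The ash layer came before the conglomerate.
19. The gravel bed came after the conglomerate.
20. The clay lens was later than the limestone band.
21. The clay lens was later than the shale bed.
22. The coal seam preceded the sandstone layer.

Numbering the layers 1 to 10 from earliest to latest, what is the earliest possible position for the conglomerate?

7

The ash layer, the coal seam, the mudstone, the sandstone layer, the shale bed, and the siltstone must all come before the conglomerate — 6 forced predecessors.
Nothing else is forced ahead of the conglomerate, so its earliest slot is position 6 + 1 = 7.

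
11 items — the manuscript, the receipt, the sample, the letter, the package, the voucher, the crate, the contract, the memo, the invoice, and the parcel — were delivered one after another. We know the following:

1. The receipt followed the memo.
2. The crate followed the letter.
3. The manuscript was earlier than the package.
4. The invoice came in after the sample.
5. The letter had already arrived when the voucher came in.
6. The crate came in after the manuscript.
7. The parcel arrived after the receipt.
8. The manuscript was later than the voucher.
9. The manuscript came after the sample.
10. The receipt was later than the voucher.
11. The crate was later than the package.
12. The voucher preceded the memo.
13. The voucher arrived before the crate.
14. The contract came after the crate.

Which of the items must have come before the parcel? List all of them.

the letter, the memo, the receipt, the voucher

Directly stated before the parcel: the receipt.
The letter reaches the parcel via the letter → the voucher → the receipt → the parcel.
The memo reaches the parcel via the memo → the receipt → the parcel.
The voucher reaches the parcel via the voucher → the receipt → the parcel.
No chain forces the sample (or any of the others) ahead of the parcel.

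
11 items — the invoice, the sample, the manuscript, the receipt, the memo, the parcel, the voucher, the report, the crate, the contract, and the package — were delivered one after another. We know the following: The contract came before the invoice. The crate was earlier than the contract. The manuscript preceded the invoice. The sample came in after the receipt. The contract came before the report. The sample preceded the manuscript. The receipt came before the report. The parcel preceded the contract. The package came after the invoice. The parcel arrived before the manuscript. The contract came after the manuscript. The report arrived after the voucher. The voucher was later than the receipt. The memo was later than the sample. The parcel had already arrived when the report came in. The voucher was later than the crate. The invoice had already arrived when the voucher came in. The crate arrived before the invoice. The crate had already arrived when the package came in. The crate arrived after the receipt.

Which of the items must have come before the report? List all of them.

the contract, the crate, the invoice, the manuscript, the parcel, the receipt, the sample, the voucher

Directly stated before the report: the contract, the parcel, the receipt, and the voucher.
The crate reaches the report via the crate → the voucher → the report.
The invoice reaches the report via the invoice → the voucher → the report.
The manuscript reaches the report via the manuscript → the contract → the report.
Likewise the sample reaches the report by chaining the stated constraints.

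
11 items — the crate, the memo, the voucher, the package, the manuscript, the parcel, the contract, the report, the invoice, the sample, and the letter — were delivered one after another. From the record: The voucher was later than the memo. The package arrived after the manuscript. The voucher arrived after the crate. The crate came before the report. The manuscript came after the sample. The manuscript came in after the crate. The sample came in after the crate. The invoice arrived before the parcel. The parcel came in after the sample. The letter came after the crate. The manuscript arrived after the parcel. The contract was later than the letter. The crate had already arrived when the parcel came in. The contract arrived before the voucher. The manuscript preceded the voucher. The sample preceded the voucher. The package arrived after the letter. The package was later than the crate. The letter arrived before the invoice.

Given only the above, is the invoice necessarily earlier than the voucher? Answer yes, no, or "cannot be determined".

yes

Chain the constraints: the invoice → the parcel → the manuscript → the voucher. Each link is directly stated, so the invoice comes before the voucher.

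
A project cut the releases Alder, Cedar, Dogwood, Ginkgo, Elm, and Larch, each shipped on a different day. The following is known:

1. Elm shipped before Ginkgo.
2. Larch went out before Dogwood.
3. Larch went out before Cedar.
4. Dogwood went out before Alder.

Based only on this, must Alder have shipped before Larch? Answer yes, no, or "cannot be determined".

no

Tracing the constraints gives Larch → Dogwood → Alder, so Larch must come before Alder.
That means Alder cannot be before Larch.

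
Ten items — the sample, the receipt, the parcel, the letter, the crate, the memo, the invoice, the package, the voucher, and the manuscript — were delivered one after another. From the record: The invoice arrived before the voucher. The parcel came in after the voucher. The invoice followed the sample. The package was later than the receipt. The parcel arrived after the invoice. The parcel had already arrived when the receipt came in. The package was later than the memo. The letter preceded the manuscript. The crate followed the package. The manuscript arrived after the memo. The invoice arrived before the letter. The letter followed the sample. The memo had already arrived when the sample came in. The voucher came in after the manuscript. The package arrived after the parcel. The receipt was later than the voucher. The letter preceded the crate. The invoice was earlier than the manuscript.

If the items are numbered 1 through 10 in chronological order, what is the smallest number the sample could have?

2

The memo must come before the sample — 1 forced predecessor.
Nothing else is forced ahead of the sample, so its earliest slot is position 1 + 1 = 2.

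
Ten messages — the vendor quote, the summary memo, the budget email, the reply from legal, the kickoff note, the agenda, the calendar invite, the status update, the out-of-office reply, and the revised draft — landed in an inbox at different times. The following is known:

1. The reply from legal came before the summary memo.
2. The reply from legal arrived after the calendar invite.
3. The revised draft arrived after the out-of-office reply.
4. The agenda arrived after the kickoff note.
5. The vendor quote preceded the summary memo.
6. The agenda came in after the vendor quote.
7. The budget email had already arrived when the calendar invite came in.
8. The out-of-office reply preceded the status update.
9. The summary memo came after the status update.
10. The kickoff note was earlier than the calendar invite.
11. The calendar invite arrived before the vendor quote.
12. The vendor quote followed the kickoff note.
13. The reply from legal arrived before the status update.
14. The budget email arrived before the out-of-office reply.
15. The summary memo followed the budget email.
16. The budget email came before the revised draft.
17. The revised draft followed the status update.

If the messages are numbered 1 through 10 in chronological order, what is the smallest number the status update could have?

The budget email, the calendar invite, the kickoff note, the out-of-office reply, and the reply from legal must all come before the status update — 5 forced predecessors.
Nothing else is forced ahead of the status update, so its earliest slot is position 5 + 1 = 6.

6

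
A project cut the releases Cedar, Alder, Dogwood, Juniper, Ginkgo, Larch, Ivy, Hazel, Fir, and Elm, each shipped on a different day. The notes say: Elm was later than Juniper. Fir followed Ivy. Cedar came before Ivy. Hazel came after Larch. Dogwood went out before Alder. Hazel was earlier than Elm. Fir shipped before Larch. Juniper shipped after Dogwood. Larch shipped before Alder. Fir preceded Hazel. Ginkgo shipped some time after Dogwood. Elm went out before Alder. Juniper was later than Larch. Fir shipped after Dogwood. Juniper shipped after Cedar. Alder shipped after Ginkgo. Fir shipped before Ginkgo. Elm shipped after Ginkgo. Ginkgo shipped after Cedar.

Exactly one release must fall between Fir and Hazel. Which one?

Tracing the constraints gives Fir → Larch → Hazel, so Larch sits after Fir and before Hazel.
No other release is forced both after Fir and before Hazel.

Larch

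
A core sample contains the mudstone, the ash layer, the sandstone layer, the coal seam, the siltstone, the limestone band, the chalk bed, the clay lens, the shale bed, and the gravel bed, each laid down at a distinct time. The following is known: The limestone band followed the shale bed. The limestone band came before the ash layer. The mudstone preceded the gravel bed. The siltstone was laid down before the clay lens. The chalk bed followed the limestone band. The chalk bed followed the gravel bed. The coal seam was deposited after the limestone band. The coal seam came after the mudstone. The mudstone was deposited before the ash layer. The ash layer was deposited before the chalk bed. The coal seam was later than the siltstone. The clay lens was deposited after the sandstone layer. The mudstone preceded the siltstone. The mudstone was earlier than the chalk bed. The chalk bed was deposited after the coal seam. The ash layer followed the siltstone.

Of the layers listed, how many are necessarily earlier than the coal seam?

4

Directly stated before the coal seam: the limestone band, the mudstone, and the siltstone.
The shale bed reaches the coal seam via the shale bed → the limestone band → the coal seam.
No chain forces the gravel bed (or any of the others) ahead of the coal seam.
That's the limestone band, the mudstone, the shale bed, and the siltstone — 4 in all.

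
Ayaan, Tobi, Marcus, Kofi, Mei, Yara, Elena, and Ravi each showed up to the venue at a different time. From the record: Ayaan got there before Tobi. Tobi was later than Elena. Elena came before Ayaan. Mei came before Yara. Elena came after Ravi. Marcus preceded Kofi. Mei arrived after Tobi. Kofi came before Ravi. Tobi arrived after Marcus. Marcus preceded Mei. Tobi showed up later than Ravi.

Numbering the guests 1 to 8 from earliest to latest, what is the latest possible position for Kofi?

Kofi must come before Ayaan, Elena, Mei, Ravi, Tobi, and Yara — 6 guests forced after them.
Everything else can be placed before Kofi in some valid order, so Kofi can sit as late as position 8 − 6 = 2.

2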